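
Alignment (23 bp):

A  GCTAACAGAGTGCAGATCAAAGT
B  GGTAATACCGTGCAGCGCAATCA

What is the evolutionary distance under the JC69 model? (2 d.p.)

The sequences differ at 9 of 23 sites (2, 6, 8, 9, 16, 17, 21, 22, 23), so p = 9/23 ≈ 0.391304.
d = −(3/4) ln(1 − 4p/3) = −0.75 ln(1 − 0.521739) = −0.75 ln(0.478261)
  = −0.75 × (-0.737599) = 0.553199 substitutions/site.

0.55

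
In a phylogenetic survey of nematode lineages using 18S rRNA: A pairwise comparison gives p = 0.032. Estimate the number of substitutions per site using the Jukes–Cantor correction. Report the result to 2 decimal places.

d = −(3/4) ln(1 − 4p/3) = −0.75 ln(1 − 0.042667) = −0.75 ln(0.957333)
  = −0.75 × (-0.043604) = 0.032703 substitutions/site.

0.03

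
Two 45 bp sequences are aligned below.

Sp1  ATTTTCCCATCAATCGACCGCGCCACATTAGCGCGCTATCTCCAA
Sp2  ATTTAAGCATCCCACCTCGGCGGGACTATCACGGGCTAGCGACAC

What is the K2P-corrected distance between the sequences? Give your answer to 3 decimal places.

0.779

Of 45 sites, 1 differences are transitions and 19 are transversions, so P = 1/45 ≈ 0.022222 and Q = 19/45 ≈ 0.422222.
Under the Kimura two-parameter model, d = −½ ln(1 − 2P − Q) − ¼ ln(1 − 2Q).
1 − 2P − Q = 0.533334, giving −½ ln(0.533334) = 0.314304.
1 − 2Q = 0.155556, giving −¼ ln(0.155556) = 0.465187.
d = 0.314304 + 0.465187 = 0.779491.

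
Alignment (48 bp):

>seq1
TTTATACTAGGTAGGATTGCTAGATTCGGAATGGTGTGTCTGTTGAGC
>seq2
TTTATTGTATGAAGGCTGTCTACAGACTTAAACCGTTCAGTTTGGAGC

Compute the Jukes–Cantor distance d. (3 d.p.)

The sequences differ at 22 of 48 sites, so p = 22/48 ≈ 0.458333.
d = −(3/4) ln(1 − 4p/3) = −0.75 ln(1 − 0.611111) = −0.75 ln(0.388889)
  = −0.75 × (-0.944461) = 0.708346 substitutions/site.

0.708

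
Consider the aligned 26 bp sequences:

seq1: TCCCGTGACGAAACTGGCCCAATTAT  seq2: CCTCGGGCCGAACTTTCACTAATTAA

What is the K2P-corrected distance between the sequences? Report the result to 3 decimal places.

0.623

Of 26 sites, 4 differences are transitions and 7 are transversions, so P = 4/26 ≈ 0.153846 and Q = 7/26 ≈ 0.269231.
Under the Kimura two-parameter model, d = −½ ln(1 − 2P − Q) − ¼ ln(1 − 2Q).
1 − 2P − Q = 0.423077, giving −½ ln(0.423077) = 0.430101.
1 − 2Q = 0.461538, giving −¼ ln(0.461538) = 0.193298.
d = 0.430101 + 0.193298 = 0.623399.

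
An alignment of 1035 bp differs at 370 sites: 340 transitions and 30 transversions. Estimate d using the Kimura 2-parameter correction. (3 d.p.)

P = 340/1035 ≈ 0.328502 and Q = 30/1035 ≈ 0.028986.
Under the Kimura two-parameter model, d = −½ ln(1 − 2P − Q) − ¼ ln(1 − 2Q).
1 − 2P − Q = 0.31401, giving −½ ln(0.31401) = 0.579165.
1 − 2Q = 0.942028, giving −¼ ln(0.942028) = 0.014930.
d = 0.579165 + 0.014930 = 0.594095.

0.594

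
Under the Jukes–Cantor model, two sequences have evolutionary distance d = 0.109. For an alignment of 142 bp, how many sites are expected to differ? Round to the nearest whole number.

14

Invert JC69: p = (3/4)(1 − e^(−4d/3)) = 0.75 × (1 − e^(-0.145333)) = 0.75 × (1 − 0.864734) = 0.101450.
Expected differing sites = pL ≈ 0.101450 × 142 = 14.4059 ≈ 14.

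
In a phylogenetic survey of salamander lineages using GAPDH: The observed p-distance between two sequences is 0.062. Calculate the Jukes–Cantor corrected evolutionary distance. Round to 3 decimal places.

0.065

d = −(3/4) ln(1 − 4p/3) = −0.75 ln(1 − 0.082667) = −0.75 ln(0.917333)
  = −0.75 × (-0.086285) = 0.064714 substitutions/site.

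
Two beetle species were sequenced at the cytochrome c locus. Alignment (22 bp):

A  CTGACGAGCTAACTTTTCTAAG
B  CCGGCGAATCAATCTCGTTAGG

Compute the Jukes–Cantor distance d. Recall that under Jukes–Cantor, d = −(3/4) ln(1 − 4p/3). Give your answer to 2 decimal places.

The sequences differ at 11 of 22 sites, so p = 11/22 = 0.5.
d = −(3/4) ln(1 − 4p/3) = −0.75 ln(1 − 0.666667) = −0.75 ln(0.333333)
  = −0.75 × (-1.098613) = 0.823960 substitutions/site.

0.82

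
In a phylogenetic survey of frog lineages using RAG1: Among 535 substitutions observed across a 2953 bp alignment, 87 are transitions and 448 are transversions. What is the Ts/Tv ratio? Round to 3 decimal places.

R = 87/448 = 0.194196… ≈ 0.194 (to 3 d.p.).

0.194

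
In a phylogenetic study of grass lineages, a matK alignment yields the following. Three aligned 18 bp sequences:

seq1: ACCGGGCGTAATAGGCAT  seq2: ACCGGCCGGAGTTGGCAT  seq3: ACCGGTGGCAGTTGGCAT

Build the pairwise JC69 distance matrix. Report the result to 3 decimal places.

d(seq1,seq2) = 0.264, d(seq1,seq3) = 0.347, d(seq2,seq3) = 0.188

seq1–seq2: 4/18 sites differ → p ≈ 0.222222, d = −0.75 ln(1 − 0.296296) = 0.263548 ≈ 0.264.
seq1–seq3: 5/18 sites differ → p ≈ 0.277778, d = −0.75 ln(1 − 0.370371) = 0.346968 ≈ 0.347.
seq2–seq3: 3/18 sites differ → p ≈ 0.166667, d = −0.75 ln(1 − 0.222223) = 0.188487 ≈ 0.188.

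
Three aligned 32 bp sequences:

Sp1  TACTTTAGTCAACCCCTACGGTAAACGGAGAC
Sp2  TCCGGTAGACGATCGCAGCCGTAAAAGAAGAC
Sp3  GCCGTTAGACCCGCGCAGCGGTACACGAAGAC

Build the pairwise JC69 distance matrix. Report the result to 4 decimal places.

d(Sp1,Sp2) = 0.5199, d(Sp1,Sp3) = 0.5199, d(Sp2,Sp3) = 0.3041

Sp1–Sp2: 12/32 sites differ → p = 0.375, d = −0.75 ln(1 − 0.5) = 0.519860 ≈ 0.5199.
Sp1–Sp3: 12/32 sites differ → p = 0.375, d = −0.75 ln(1 − 0.5) = 0.519860 ≈ 0.5199.
Sp2–Sp3: 8/32 sites differ → p = 0.25, d = −0.75 ln(1 − 0.333333) = 0.304098 ≈ 0.3041.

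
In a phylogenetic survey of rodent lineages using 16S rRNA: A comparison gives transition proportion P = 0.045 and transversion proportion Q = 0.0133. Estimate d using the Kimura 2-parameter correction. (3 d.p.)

Under the Kimura two-parameter model, d = −½ ln(1 − 2P − Q) − ¼ ln(1 − 2Q).
1 − 2P − Q = 0.8967, giving −½ ln(0.8967) = 0.054517.
1 − 2Q = 0.9734, giving −¼ ln(0.9734) = 0.006740.
d = 0.054517 + 0.006740 = 0.061257.

0.061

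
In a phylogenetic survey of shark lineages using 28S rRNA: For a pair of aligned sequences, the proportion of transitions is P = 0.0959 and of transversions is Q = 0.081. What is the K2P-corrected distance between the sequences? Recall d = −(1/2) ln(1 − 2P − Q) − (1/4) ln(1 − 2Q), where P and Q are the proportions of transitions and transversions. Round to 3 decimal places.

0.203

Under the Kimura two-parameter model, d = −½ ln(1 − 2P − Q) − ¼ ln(1 − 2Q).
1 − 2P − Q = 0.7272, giving −½ ln(0.7272) = 0.159277.
1 − 2Q = 0.838, giving −¼ ln(0.838) = 0.044184.
d = 0.159277 + 0.044184 = 0.203461.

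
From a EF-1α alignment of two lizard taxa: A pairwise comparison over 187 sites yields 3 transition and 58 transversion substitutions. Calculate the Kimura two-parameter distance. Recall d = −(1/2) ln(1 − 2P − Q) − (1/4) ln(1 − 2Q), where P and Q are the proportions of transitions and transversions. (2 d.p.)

P = 3/187 ≈ 0.016043 and Q = 58/187 ≈ 0.31016.
Under the Kimura two-parameter model, d = −½ ln(1 − 2P − Q) − ¼ ln(1 − 2Q).
1 − 2P − Q = 0.657754, giving −½ ln(0.657754) = 0.209462.
1 − 2Q = 0.37968, giving −¼ ln(0.37968) = 0.242107.
d = 0.209462 + 0.242107 = 0.451569.

0.45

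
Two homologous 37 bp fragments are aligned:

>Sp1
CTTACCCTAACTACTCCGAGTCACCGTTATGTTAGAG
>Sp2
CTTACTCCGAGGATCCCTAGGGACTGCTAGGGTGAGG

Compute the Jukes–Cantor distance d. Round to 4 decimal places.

0.7112

The sequences differ at 17 of 37 sites, so p = 17/37 ≈ 0.459459.
d = −(3/4) ln(1 − 4p/3) = −0.75 ln(1 − 0.612612) = −0.75 ln(0.387388)
  = −0.75 × (-0.948329) = 0.711247 substitutions/site.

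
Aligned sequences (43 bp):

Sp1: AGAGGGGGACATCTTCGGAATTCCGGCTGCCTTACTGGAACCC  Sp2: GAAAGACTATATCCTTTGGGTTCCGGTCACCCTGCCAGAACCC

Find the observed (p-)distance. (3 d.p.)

0.442

The sequences differ at 19 of 43 positions.
p = 19/43 = 0.441860… ≈ 0.442 (to 3 d.p.).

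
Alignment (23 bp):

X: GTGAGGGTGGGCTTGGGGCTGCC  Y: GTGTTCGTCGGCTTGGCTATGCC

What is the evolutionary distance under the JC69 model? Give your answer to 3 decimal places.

The sequences differ at 7 of 23 sites (4, 5, 6, 9, 17, 18, 19), so p = 7/23 ≈ 0.304348.
d = −(3/4) ln(1 − 4p/3) = −0.75 ln(1 − 0.405797) = −0.75 ln(0.594203)
  = −0.75 × (-0.520534) = 0.390401 substitutions/site.

0.390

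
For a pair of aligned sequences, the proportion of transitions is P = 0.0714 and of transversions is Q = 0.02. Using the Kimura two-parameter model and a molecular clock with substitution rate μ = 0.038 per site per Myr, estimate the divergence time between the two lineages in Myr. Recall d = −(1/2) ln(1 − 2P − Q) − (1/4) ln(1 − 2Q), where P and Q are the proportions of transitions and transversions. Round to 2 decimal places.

1.30

Under the Kimura two-parameter model, d = −½ ln(1 − 2P − Q) − ¼ ln(1 − 2Q).
1 − 2P − Q = 0.8372, giving −½ ln(0.8372) = 0.088846.
1 − 2Q = 0.96, giving −¼ ln(0.96) = 0.010205.
d = 0.088846 + 0.010205 = 0.099051.
Under a molecular clock d = 2μt, so t = d/(2μ) = 0.099051 / (2 × 0.038) = 1.30 Myr.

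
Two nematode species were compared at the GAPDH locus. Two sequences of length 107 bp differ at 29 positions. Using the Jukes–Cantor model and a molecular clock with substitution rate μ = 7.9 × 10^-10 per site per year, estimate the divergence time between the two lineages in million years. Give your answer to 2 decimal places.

212.86

p = 29/107 ≈ 0.271028.
d = −(3/4) ln(1 − 4p/3) = −0.75 ln(1 − 0.361371) = −0.75 ln(0.638629)
  = −0.75 × (-0.448432) = 0.336324 substitutions/site.
Under a molecular clock d = 2μt, so t = d/(2μ) = 0.336324 / (2 × 7.9 × 10^-10) = 212.86 million years.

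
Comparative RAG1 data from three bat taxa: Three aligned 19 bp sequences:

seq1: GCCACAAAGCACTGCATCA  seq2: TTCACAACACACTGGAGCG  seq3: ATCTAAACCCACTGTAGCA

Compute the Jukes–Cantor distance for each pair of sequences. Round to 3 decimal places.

d(seq1,seq2) = 0.507, d(seq1,seq3) = 0.618, d(seq2,seq3) = 0.410

seq1–seq2: 7/19 sites differ → p ≈ 0.368421, d = −0.75 ln(1 − 0.491228) = 0.506816 ≈ 0.507.
seq1–seq3: 8/19 sites differ → p ≈ 0.421053, d = −0.75 ln(1 − 0.561404) = 0.618132 ≈ 0.618.
seq2–seq3: 6/19 sites differ → p ≈ 0.315789, d = −0.75 ln(1 − 0.421052) = 0.409907 ≈ 0.410.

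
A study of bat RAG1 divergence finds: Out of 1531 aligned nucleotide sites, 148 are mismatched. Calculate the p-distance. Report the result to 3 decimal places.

0.097

p = 148/1531 = 0.096668… ≈ 0.097 (to 3 d.p.).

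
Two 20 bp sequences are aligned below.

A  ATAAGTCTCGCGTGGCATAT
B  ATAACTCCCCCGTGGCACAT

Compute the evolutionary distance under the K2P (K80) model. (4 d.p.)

0.2341

Of 20 sites, 2 differences are transitions and 2 are transversions, so P = 2/20 = 0.1 and Q = 2/20 = 0.1.
Under the Kimura two-parameter model, d = −½ ln(1 − 2P − Q) − ¼ ln(1 − 2Q).
1 − 2P − Q = 0.7, giving −½ ln(0.7) = 0.178337.
1 − 2Q = 0.8, giving −¼ ln(0.8) = 0.055786.
d = 0.178337 + 0.055786 = 0.234123.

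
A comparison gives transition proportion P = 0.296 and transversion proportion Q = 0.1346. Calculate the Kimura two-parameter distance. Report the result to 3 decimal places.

0.727

Under the Kimura two-parameter model, d = −½ ln(1 − 2P − Q) − ¼ ln(1 − 2Q).
1 − 2P − Q = 0.2734, giving −½ ln(0.2734) = 0.648410.
1 − 2Q = 0.7308, giving −¼ ln(0.7308) = 0.078404.
d = 0.648410 + 0.078404 = 0.726814.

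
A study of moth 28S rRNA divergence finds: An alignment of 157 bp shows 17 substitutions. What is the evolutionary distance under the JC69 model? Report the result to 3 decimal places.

0.117

p = 17/157 ≈ 0.10828.
d = −(3/4) ln(1 − 4p/3) = −0.75 ln(1 − 0.144373) = −0.75 ln(0.855627)
  = −0.75 × (-0.155921) = 0.116941 substitutions/site.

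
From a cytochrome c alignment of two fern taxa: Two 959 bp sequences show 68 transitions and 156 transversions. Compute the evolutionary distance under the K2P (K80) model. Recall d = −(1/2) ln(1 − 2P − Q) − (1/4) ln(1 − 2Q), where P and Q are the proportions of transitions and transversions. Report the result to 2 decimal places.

P = 68/959 ≈ 0.070907 and Q = 156/959 ≈ 0.162669.
Under the Kimura two-parameter model, d = −½ ln(1 − 2P − Q) − ¼ ln(1 − 2Q).
1 − 2P − Q = 0.695517, giving −½ ln(0.695517) = 0.181550.
1 − 2Q = 0.674662, giving −¼ ln(0.674662) = 0.098386.
d = 0.181550 + 0.098386 = 0.279936.

0.28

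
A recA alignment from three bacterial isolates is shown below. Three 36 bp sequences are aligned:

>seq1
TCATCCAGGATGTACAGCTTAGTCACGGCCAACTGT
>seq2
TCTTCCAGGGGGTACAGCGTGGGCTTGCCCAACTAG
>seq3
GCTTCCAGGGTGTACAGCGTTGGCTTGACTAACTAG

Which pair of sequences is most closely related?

seq1–seq2: 11/36 differ, p = 0.306, d = 0.392.
seq1–seq3: 12/36 differ, p = 0.333, d = 0.441.
seq2–seq3: 5/36 differ, p = 0.139, d = 0.154.
The smallest distance is between seq2 and seq3.

seq2 and seq3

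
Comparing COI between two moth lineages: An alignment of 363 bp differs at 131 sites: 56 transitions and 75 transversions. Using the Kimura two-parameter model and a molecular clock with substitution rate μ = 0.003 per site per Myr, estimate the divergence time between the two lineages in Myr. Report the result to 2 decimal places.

82.54

P = 56/363 ≈ 0.15427 and Q = 75/363 ≈ 0.206612.
Under the Kimura two-parameter model, d = −½ ln(1 − 2P − Q) − ¼ ln(1 − 2Q).
1 − 2P − Q = 0.484848, giving −½ ln(0.484848) = 0.361960.
1 − 2Q = 0.586776, giving −¼ ln(0.586776) = 0.133278.
d = 0.361960 + 0.133278 = 0.495238.
Under a molecular clock d = 2μt, so t = d/(2μ) = 0.495238 / (2 × 0.003) = 82.54 Myr.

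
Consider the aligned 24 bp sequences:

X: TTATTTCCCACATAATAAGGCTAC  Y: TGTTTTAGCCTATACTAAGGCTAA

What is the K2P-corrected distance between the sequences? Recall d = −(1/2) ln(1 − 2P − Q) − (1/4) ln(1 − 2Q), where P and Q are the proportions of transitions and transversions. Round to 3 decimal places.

0.454

Of 24 sites, 1 differences are transitions and 7 are transversions, so P = 1/24 ≈ 0.041667 and Q = 7/24 ≈ 0.291667.
Under the Kimura two-parameter model, d = −½ ln(1 − 2P − Q) − ¼ ln(1 − 2Q).
1 − 2P − Q = 0.624999, giving −½ ln(0.624999) = 0.235003.
1 − 2Q = 0.416666, giving −¼ ln(0.416666) = 0.218868.
d = 0.235003 + 0.218868 = 0.453871.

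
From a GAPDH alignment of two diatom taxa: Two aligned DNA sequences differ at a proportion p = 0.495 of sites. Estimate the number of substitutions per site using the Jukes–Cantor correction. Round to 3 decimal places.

d = −(3/4) ln(1 − 4p/3) = −0.75 ln(1 − 0.66) = −0.75 ln(0.34)
  = −0.75 × (-1.078810) = 0.809108 substitutions/site.

0.809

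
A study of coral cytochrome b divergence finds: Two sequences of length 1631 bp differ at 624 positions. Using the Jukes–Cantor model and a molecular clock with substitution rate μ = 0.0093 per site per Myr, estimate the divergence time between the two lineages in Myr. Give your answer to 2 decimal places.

28.77

p = 624/1631 ≈ 0.382587.
d = −(3/4) ln(1 − 4p/3) = −0.75 ln(1 − 0.510116) = −0.75 ln(0.489884)
  = −0.75 × (-0.713587) = 0.535190 substitutions/site.
Under a molecular clock d = 2μt, so t = d/(2μ) = 0.535190 / (2 × 0.0093) = 28.77 Myr.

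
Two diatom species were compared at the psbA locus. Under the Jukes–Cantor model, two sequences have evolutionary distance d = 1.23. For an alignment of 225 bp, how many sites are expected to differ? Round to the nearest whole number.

136

Invert JC69: p = (3/4)(1 − e^(−4d/3)) = 0.75 × (1 − e^(-1.64)) = 0.75 × (1 − 0.193980) = 0.604515.
Expected differing sites = pL ≈ 0.604515 × 225 = 136.015875 ≈ 136.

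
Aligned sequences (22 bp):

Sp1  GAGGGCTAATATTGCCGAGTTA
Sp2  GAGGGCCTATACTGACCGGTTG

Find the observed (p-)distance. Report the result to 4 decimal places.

The sequences differ at 7 of 22 positions (sites 7, 8, 12, 15, 17, 18, 22).
p = 7/22 = 0.318181… ≈ 0.3182 (to 4 d.p.).

0.3182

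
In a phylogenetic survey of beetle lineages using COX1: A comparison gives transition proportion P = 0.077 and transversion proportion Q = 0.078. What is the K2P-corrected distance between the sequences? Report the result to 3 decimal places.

0.174

Under the Kimura two-parameter model, d = −½ ln(1 − 2P − Q) − ¼ ln(1 − 2Q).
1 − 2P − Q = 0.768, giving −½ ln(0.768) = 0.131983.
1 − 2Q = 0.844, giving −¼ ln(0.844) = 0.042401.
d = 0.131983 + 0.042401 = 0.174384.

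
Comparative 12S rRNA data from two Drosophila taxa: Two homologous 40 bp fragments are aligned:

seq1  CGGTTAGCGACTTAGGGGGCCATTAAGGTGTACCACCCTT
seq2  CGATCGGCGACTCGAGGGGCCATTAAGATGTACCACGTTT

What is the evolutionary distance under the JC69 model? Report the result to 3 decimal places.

The sequences differ at 9 of 40 sites (3, 5, 6, 13, 14, 15, 28, 37, 38), so p = 9/40 = 0.225.
d = −(3/4) ln(1 − 4p/3) = −0.75 ln(1 − 0.3) = −0.75 ln(0.7)
  = −0.75 × (-0.356675) = 0.267506 substitutions/site.

0.268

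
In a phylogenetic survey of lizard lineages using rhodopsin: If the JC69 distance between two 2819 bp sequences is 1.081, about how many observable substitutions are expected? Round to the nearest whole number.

1614

Invert JC69: p = (3/4)(1 − e^(−4d/3)) = 0.75 × (1 − e^(-1.441333)) = 0.75 × (1 − 0.236612) = 0.572541.
Expected differing sites = pL ≈ 0.572541 × 2819 = 1613.993079 ≈ 1614.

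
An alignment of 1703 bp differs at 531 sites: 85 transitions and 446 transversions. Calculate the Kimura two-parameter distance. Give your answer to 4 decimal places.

P = 85/1703 ≈ 0.049912 and Q = 446/1703 ≈ 0.261891.
Under the Kimura two-parameter model, d = −½ ln(1 − 2P − Q) − ¼ ln(1 − 2Q).
1 − 2P − Q = 0.638285, giving −½ ln(0.638285) = 0.224485.
1 − 2Q = 0.476218, giving −¼ ln(0.476218) = 0.185470.
d = 0.224485 + 0.185470 = 0.409955.

0.4100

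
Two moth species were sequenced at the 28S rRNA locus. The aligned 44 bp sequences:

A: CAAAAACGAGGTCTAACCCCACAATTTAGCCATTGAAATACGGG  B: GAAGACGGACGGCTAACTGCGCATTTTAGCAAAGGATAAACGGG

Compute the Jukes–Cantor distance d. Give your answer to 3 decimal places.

0.455

The sequences differ at 15 of 44 sites, so p = 15/44 ≈ 0.340909.
d = −(3/4) ln(1 − 4p/3) = −0.75 ln(1 − 0.454545) = −0.75 ln(0.545455)
  = −0.75 × (-0.606135) = 0.454601 substitutions/site.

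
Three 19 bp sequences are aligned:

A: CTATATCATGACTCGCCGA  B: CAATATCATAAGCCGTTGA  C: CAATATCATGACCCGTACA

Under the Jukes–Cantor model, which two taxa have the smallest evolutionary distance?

A–B: 6/19 differ, p = 0.316, d = 0.410.
A–C: 5/19 differ, p = 0.263, d = 0.324.
B–C: 4/19 differ, p = 0.211, d = 0.247.
The smallest distance is between B and C.

B and C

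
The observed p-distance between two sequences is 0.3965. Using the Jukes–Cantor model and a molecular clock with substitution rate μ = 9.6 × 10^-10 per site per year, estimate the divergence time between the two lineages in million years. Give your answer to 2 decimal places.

293.82

d = −(3/4) ln(1 − 4p/3) = −0.75 ln(1 − 0.528667) = −0.75 ln(0.471333)
  = −0.75 × (-0.752190) = 0.564143 substitutions/site.
Under a molecular clock d = 2μt, so t = d/(2μ) = 0.564143 / (2 × 9.6 × 10^-10) = 293.82 million years.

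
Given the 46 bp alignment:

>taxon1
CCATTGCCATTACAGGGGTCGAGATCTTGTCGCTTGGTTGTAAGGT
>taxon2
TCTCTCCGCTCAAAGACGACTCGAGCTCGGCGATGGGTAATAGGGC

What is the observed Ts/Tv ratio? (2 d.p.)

0.57

Transitions are A↔G and C↔T; transversions are all other mismatches.
Transitions: 8. Transversions: 14.
R = 8/14 = 0.571428… ≈ 0.57 (to 2 d.p.).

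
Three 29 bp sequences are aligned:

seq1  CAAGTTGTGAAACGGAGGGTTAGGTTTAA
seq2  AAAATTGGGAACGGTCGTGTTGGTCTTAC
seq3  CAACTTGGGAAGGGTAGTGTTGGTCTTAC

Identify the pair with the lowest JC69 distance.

seq2 and seq3

seq1–seq2: 12/29 differ, p = 0.414, d = 0.602.
seq1–seq3: 10/29 differ, p = 0.345, d = 0.462.
seq2–seq3: 4/29 differ, p = 0.138, d = 0.152.
The smallest distance is between seq2 and seq3.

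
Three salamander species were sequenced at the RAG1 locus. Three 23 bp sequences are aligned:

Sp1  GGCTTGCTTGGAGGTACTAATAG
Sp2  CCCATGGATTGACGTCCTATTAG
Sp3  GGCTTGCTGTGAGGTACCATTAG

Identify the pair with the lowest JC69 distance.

Sp1–Sp2: 9/23 differ, p = 0.391, d = 0.553.
Sp1–Sp3: 4/23 differ, p = 0.174, d = 0.198.
Sp2–Sp3: 9/23 differ, p = 0.391, d = 0.553.
The smallest distance is between Sp1 and Sp3.

Sp1 and Sp3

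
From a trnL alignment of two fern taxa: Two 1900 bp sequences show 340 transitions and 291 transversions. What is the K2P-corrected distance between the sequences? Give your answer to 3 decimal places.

0.449

P = 340/1900 ≈ 0.178947 and Q = 291/1900 ≈ 0.153158.
Under the Kimura two-parameter model, d = −½ ln(1 − 2P − Q) − ¼ ln(1 − 2Q).
1 − 2P − Q = 0.488948, giving −½ ln(0.488948) = 0.357750.
1 − 2Q = 0.693684, giving −¼ ln(0.693684) = 0.091435.
d = 0.357750 + 0.091435 = 0.449185.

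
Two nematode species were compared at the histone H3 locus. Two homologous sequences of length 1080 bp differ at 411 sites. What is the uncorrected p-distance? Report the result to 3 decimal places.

p = 411/1080 = 0.380555… ≈ 0.381 (to 3 d.p.).

0.381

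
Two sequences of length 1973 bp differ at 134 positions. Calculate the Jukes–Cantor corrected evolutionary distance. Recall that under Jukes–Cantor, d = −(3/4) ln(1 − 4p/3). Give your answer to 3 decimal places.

p = 134/1973 ≈ 0.067917.
d = −(3/4) ln(1 − 4p/3) = −0.75 ln(1 − 0.090556) = −0.75 ln(0.909444)
  = −0.75 × (-0.094922) = 0.071192 substitutions/site.

0.071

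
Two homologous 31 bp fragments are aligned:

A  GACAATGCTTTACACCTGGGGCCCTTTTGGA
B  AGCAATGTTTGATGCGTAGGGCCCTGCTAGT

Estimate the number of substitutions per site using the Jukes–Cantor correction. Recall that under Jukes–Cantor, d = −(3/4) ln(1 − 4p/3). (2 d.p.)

0.54

The sequences differ at 12 of 31 sites, so p = 12/31 ≈ 0.387097.
d = −(3/4) ln(1 − 4p/3) = −0.75 ln(1 − 0.516129) = −0.75 ln(0.483871)
  = −0.75 × (-0.725937) = 0.544453 substitutions/site.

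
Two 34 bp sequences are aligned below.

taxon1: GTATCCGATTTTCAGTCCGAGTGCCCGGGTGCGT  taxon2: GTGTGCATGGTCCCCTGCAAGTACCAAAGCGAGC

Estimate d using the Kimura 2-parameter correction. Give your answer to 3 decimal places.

Of 34 sites, 9 differences are transitions and 9 are transversions, so P = 9/34 ≈ 0.264706 and Q = 9/34 ≈ 0.264706.
Under the Kimura two-parameter model, d = −½ ln(1 − 2P − Q) − ¼ ln(1 − 2Q).
1 − 2P − Q = 0.205882, giving −½ ln(0.205882) = 0.790226.
1 − 2Q = 0.470588, giving −¼ ln(0.470588) = 0.188443.
d = 0.790226 + 0.188443 = 0.978669.

0.979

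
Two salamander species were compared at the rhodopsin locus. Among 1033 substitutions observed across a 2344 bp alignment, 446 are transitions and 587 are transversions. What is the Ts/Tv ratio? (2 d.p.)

R = 446/587 = 0.759795… ≈ 0.76 (to 2 d.p.).

0.76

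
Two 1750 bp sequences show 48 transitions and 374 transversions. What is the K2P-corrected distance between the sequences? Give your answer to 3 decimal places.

0.296

P = 48/1750 ≈ 0.027429 and Q = 374/1750 ≈ 0.213714.
Under the Kimura two-parameter model, d = −½ ln(1 − 2P − Q) − ¼ ln(1 − 2Q).
1 − 2P − Q = 0.731428, giving −½ ln(0.731428) = 0.156378.
1 − 2Q = 0.572572, giving −¼ ln(0.572572) = 0.139404.
d = 0.156378 + 0.139404 = 0.295782.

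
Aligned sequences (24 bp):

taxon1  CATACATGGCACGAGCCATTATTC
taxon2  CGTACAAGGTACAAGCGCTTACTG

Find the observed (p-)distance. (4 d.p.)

The sequences differ at 8 of 24 positions (sites 2, 7, 10, 13, 17, 18, 22, 24).
p = 8/24 = 0.333333… ≈ 0.3333 (to 4 d.p.).

0.3333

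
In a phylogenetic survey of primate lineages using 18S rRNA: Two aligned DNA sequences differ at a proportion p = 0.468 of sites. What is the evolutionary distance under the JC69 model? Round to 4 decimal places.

d = −(3/4) ln(1 − 4p/3) = −0.75 ln(1 − 0.624) = −0.75 ln(0.376)
  = −0.75 × (-0.978166) = 0.733625 substitutions/site.

0.7336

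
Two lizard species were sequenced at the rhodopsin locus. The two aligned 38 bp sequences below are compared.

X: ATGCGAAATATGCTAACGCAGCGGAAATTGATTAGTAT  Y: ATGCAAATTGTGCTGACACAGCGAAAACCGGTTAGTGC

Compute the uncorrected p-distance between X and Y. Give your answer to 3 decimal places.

0.289

The sequences differ at 11 of 38 positions.
p = 11/38 = 0.289473… ≈ 0.289 (to 3 d.p.).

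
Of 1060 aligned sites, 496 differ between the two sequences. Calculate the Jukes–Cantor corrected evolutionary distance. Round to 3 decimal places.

p = 496/1060 ≈ 0.467925.
d = −(3/4) ln(1 − 4p/3) = −0.75 ln(1 − 0.6239) = −0.75 ln(0.3761)
  = −0.75 × (-0.977900) = 0.733425 substitutions/site.

0.733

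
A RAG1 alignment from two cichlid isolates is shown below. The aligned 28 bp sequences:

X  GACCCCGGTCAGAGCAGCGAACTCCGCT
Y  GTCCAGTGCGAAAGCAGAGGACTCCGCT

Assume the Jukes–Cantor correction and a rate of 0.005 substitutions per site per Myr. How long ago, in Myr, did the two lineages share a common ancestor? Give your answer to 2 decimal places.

The sequences differ at 9 of 28 sites (2, 5, 6, 7, 9, 10, 12, 18, 20), so p = 9/28 ≈ 0.321429.
d = −(3/4) ln(1 − 4p/3) = −0.75 ln(1 − 0.428572) = −0.75 ln(0.571428)
  = −0.75 × (-0.559617) = 0.419713 substitutions/site.
Under a molecular clock d = 2μt, so t = d/(2μ) = 0.419713 / (2 × 0.005) = 41.97 Myr.

41.97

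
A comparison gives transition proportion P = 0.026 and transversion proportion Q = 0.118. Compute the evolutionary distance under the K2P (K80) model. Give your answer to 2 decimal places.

Under the Kimura two-parameter model, d = −½ ln(1 − 2P − Q) − ¼ ln(1 − 2Q).
1 − 2P − Q = 0.83, giving −½ ln(0.83) = 0.093165.
1 − 2Q = 0.764, giving −¼ ln(0.764) = 0.067297.
d = 0.093165 + 0.067297 = 0.160462.

0.16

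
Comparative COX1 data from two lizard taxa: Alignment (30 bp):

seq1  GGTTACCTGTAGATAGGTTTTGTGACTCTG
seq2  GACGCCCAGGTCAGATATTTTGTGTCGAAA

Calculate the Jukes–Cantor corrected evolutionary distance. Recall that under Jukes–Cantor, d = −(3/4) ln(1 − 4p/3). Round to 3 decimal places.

The sequences differ at 16 of 30 sites, so p = 16/30 ≈ 0.533333.
d = −(3/4) ln(1 − 4p/3) = −0.75 ln(1 − 0.711111) = −0.75 ln(0.288889)
  = −0.75 × (-1.241713) = 0.931285 substitutions/site.

0.931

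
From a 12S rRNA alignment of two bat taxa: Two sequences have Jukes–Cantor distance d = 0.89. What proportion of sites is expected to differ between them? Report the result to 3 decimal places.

p = (3/4)(1 − e^(−4d/3)) = 0.75 × (1 − e^(-1.186667)) = 0.75 × (1 − 0.305237) = 0.521072.

0.521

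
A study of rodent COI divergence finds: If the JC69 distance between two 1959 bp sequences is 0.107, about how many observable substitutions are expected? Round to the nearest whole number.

195

Invert JC69: p = (3/4)(1 − e^(−4d/3)) = 0.75 × (1 − e^(-0.142667)) = 0.75 × (1 − 0.867043) = 0.099718.
Expected differing sites = pL ≈ 0.099718 × 1959 = 195.347562 ≈ 195.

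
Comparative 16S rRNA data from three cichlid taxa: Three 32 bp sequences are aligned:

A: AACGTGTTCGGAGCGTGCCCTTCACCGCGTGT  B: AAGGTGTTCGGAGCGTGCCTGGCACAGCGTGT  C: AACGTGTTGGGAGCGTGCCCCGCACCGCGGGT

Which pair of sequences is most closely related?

A and C

A–B: 5/32 differ, p = 0.156, d = 0.175.
A–C: 4/32 differ, p = 0.125, d = 0.137.
B–C: 6/32 differ, p = 0.188, d = 0.216.
The smallest distance is between A and C.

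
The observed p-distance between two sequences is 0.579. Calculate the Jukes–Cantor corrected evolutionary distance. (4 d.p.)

d = −(3/4) ln(1 − 4p/3) = −0.75 ln(1 − 0.772) = −0.75 ln(0.228)
  = −0.75 × (-1.478410) = 1.108808 substitutions/site.

1.1088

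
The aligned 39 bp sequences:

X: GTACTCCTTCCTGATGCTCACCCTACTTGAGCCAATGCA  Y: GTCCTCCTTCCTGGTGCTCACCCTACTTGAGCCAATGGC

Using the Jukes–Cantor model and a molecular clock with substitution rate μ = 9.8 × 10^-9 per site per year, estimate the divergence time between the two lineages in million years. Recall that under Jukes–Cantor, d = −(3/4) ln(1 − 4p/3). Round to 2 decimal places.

5.63

The sequences differ at 4 of 39 sites (3, 14, 38, 39), so p = 4/39 ≈ 0.102564.
d = −(3/4) ln(1 − 4p/3) = −0.75 ln(1 − 0.136752) = −0.75 ln(0.863248)
  = −0.75 × (-0.147053) = 0.110290 substitutions/site.
Under a molecular clock d = 2μt, so t = d/(2μ) = 0.110290 / (2 × 9.8 × 10^-9) = 5.63 million years.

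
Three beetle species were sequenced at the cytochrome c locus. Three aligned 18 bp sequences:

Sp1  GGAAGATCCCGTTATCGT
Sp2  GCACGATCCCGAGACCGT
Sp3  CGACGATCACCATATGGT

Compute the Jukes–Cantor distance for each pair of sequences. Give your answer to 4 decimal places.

Sp1–Sp2: 5/18 sites differ → p ≈ 0.277778, d = −0.75 ln(1 − 0.370371) = 0.346968 ≈ 0.3470.
Sp1–Sp3: 6/18 sites differ → p ≈ 0.333333, d = −0.75 ln(1 − 0.444444) = 0.440839 ≈ 0.4408.
Sp2–Sp3: 7/18 sites differ → p ≈ 0.388889, d = −0.75 ln(1 − 0.518519) = 0.548166 ≈ 0.5482.

d(Sp1,Sp2) = 0.3470, d(Sp1,Sp3) = 0.4408, d(Sp2,Sp3) = 0.5482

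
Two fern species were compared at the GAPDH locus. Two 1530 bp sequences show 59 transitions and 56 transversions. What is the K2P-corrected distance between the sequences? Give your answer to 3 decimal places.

P = 59/1530 ≈ 0.038562 and Q = 56/1530 ≈ 0.036601.
Under the Kimura two-parameter model, d = −½ ln(1 − 2P − Q) − ¼ ln(1 − 2Q).
1 − 2P − Q = 0.886275, giving −½ ln(0.886275) = 0.060364.
1 − 2Q = 0.926798, giving −¼ ln(0.926798) = 0.019005.
d = 0.060364 + 0.019005 = 0.079369.

0.079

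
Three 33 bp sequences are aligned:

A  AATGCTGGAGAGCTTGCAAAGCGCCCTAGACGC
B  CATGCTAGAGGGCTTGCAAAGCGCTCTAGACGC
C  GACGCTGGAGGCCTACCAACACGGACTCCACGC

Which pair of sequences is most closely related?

A–B: 4/33 differ, p = 0.121, d = 0.132.
A–C: 12/33 differ, p = 0.364, d = 0.497.
B–C: 12/33 differ, p = 0.364, d = 0.497.
The smallest distance is between A and B.

A and B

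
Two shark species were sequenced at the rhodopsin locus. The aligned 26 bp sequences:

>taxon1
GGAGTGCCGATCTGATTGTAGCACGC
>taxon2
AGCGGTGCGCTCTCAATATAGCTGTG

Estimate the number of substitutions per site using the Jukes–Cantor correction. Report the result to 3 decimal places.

0.824

The sequences differ at 13 of 26 sites, so p = 13/26 = 0.5.
d = −(3/4) ln(1 − 4p/3) = −0.75 ln(1 − 0.666667) = −0.75 ln(0.333333)
  = −0.75 × (-1.098613) = 0.823960 substitutions/site.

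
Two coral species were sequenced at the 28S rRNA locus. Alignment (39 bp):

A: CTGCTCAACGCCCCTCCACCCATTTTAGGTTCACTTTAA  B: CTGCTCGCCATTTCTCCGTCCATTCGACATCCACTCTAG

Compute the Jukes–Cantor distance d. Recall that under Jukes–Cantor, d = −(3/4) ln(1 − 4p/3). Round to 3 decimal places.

0.539

The sequences differ at 15 of 39 sites, so p = 15/39 ≈ 0.384615.
d = −(3/4) ln(1 − 4p/3) = −0.75 ln(1 − 0.51282) = −0.75 ln(0.48718)
  = −0.75 × (-0.719122) = 0.539342 substitutions/site.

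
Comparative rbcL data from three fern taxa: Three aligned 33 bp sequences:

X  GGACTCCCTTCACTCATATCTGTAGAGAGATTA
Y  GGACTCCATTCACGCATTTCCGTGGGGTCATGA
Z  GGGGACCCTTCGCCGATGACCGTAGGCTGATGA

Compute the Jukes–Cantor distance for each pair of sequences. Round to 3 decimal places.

d(X,Y) = 0.339, d(X,Z) = 0.559, d(Y,Z) = 0.497

X–Y: 9/33 sites differ → p ≈ 0.272727, d = −0.75 ln(1 − 0.363636) = 0.338988 ≈ 0.339.
X–Z: 13/33 sites differ → p ≈ 0.393939, d = −0.75 ln(1 − 0.525252) = 0.558728 ≈ 0.559.
Y–Z: 12/33 sites differ → p ≈ 0.363636, d = −0.75 ln(1 − 0.484848) = 0.497470 ≈ 0.497.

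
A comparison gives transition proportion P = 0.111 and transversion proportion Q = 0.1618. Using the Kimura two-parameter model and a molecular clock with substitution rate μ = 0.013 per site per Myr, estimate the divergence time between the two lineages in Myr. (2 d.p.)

Under the Kimura two-parameter model, d = −½ ln(1 − 2P − Q) − ¼ ln(1 − 2Q).
1 − 2P − Q = 0.6162, giving −½ ln(0.6162) = 0.242092.
1 − 2Q = 0.6764, giving −¼ ln(0.6764) = 0.097743.
d = 0.242092 + 0.097743 = 0.339835.
Under a molecular clock d = 2μt, so t = d/(2μ) = 0.339835 / (2 × 0.013) = 13.07 Myr.

13.07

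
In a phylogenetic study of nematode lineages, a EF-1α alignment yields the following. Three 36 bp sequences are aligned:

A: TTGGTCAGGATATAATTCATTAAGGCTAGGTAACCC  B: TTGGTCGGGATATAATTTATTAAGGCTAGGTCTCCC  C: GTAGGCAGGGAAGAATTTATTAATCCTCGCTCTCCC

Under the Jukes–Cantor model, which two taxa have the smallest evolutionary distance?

A–B: 4/36 differ, p = 0.111, d = 0.120.
A–C: 13/36 differ, p = 0.361, d = 0.493.
B–C: 11/36 differ, p = 0.306, d = 0.392.
The smallest distance is between A and B.

A and B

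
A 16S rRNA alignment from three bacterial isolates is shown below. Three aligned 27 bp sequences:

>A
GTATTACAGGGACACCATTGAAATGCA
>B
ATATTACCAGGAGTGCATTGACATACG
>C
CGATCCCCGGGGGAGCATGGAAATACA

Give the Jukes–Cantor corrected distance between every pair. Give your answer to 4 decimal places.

d(A,B) = 0.4408, d(A,C) = 0.5107, d(B,C) = 0.5107

A–B: 9/27 sites differ → p ≈ 0.333333, d = −0.75 ln(1 − 0.444444) = 0.440839 ≈ 0.4408.
A–C: 10/27 sites differ → p ≈ 0.37037, d = −0.75 ln(1 − 0.493827) = 0.510658 ≈ 0.5107.
B–C: 10/27 sites differ → p ≈ 0.37037, d = −0.75 ln(1 − 0.493827) = 0.510658 ≈ 0.5107.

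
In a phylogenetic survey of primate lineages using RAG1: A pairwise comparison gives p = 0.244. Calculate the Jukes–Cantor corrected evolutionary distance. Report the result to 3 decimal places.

d = −(3/4) ln(1 − 4p/3) = −0.75 ln(1 − 0.325333) = −0.75 ln(0.674667)
  = −0.75 × (-0.393536) = 0.295152 substitutions/site.

0.295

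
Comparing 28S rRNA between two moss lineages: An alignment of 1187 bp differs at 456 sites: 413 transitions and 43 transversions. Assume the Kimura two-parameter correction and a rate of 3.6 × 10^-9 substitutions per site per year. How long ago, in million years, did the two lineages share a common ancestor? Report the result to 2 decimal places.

P = 413/1187 ≈ 0.347936 and Q = 43/1187 ≈ 0.036226.
Under the Kimura two-parameter model, d = −½ ln(1 − 2P − Q) − ¼ ln(1 − 2Q).
1 − 2P − Q = 0.267902, giving −½ ln(0.267902) = 0.658567.
1 − 2Q = 0.927548, giving −¼ ln(0.927548) = 0.018803.
d = 0.658567 + 0.018803 = 0.677370.
Under a molecular clock d = 2μt, so t = d/(2μ) = 0.677370 / (2 × 3.6 × 10^-9) = 94.08 million years.

94.08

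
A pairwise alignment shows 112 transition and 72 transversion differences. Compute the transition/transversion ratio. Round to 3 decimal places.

1.556

R = 112/72 = 1.555555… ≈ 1.556 (to 3 d.p.).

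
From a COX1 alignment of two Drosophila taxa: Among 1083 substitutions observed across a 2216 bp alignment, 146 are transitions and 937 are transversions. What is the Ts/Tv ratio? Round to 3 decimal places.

R = 146/937 = 0.155816… ≈ 0.156 (to 3 d.p.).

0.156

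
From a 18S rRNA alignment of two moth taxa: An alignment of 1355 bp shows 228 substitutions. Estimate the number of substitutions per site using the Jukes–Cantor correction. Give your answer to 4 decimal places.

0.1905

p = 228/1355 ≈ 0.168266.
d = −(3/4) ln(1 − 4p/3) = −0.75 ln(1 − 0.224355) = −0.75 ln(0.775645)
  = −0.75 × (-0.254060) = 0.190545 substitutions/site.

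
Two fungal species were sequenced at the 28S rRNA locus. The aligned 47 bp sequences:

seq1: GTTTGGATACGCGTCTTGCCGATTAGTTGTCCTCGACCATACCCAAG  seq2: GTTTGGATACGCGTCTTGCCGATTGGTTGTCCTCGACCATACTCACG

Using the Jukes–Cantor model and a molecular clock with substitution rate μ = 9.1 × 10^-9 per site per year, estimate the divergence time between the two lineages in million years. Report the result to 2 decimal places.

3.67

The sequences differ at 3 of 47 sites (25, 43, 46), so p = 3/47 ≈ 0.06383.
d = −(3/4) ln(1 − 4p/3) = −0.75 ln(1 − 0.085107) = −0.75 ln(0.914893)
  = −0.75 × (-0.088948) = 0.066711 substitutions/site.
Under a molecular clock d = 2μt, so t = d/(2μ) = 0.066711 / (2 × 9.1 × 10^-9) = 3.67 million years.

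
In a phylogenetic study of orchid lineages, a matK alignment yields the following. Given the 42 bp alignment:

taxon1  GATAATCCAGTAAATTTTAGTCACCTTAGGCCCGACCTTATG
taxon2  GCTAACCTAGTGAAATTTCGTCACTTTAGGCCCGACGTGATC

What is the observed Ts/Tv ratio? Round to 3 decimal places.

Transitions are A↔G and C↔T; transversions are all other mismatches.
Transitions: 4. Transversions: 6.
R = 4/6 = 0.666666… ≈ 0.667 (to 3 d.p.).

0.667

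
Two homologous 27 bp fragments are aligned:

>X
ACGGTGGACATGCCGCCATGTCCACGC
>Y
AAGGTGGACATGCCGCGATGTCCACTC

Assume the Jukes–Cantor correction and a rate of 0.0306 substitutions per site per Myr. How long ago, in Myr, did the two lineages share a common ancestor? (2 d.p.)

1.96

The sequences differ at 3 of 27 sites (2, 17, 26), so p = 3/27 ≈ 0.111111.
d = −(3/4) ln(1 − 4p/3) = −0.75 ln(1 − 0.148148) = −0.75 ln(0.851852)
  = −0.75 × (-0.160342) = 0.120257 substitutions/site.
Under a molecular clock d = 2μt, so t = d/(2μ) = 0.120257 / (2 × 0.0306) = 1.96 Myr.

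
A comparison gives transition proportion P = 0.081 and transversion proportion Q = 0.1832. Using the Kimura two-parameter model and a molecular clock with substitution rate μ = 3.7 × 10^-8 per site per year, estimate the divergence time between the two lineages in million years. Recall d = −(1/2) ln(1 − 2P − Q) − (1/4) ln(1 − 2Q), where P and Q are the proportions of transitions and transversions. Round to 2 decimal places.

4.40

Under the Kimura two-parameter model, d = −½ ln(1 − 2P − Q) − ¼ ln(1 − 2Q).
1 − 2P − Q = 0.6548, giving −½ ln(0.6548) = 0.211713.
1 − 2Q = 0.6336, giving −¼ ln(0.6336) = 0.114084.
d = 0.211713 + 0.114084 = 0.325797.
Under a molecular clock d = 2μt, so t = d/(2μ) = 0.325797 / (2 × 3.7 × 10^-8) = 4.40 million years.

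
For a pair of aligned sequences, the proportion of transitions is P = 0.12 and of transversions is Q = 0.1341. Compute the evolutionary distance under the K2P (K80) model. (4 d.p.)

0.3123

Under the Kimura two-parameter model, d = −½ ln(1 − 2P − Q) − ¼ ln(1 − 2Q).
1 − 2P − Q = 0.6259, giving −½ ln(0.6259) = 0.234282.
1 − 2Q = 0.7318, giving −¼ ln(0.7318) = 0.078062.
d = 0.234282 + 0.078062 = 0.312344.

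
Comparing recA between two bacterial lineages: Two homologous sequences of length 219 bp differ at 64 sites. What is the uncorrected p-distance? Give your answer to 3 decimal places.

p = 64/219 = 0.292237… ≈ 0.292 (to 3 d.p.).

0.292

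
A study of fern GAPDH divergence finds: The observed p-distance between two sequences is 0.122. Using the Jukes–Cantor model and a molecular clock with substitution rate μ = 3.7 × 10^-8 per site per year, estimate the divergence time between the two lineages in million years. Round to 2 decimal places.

d = −(3/4) ln(1 − 4p/3) = −0.75 ln(1 − 0.162667) = −0.75 ln(0.837333)
  = −0.75 × (-0.177533) = 0.133150 substitutions/site.
Under a molecular clock d = 2μt, so t = d/(2μ) = 0.133150 / (2 × 3.7 × 10^-8) = 1.80 million years.

1.80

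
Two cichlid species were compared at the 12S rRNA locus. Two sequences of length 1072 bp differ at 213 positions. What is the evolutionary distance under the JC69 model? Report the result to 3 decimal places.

0.231

p = 213/1072 ≈ 0.198694.
d = −(3/4) ln(1 − 4p/3) = −0.75 ln(1 − 0.264925) = −0.75 ln(0.735075)
  = −0.75 × (-0.307783) = 0.230837 substitutions/site.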